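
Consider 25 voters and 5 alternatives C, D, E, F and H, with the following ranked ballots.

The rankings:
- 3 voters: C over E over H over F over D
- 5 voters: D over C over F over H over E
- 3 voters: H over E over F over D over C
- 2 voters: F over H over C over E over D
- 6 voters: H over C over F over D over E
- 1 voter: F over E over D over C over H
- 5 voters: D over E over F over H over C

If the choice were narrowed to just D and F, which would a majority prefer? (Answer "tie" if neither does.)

Ballots ranking D above F: 5 + 5 = 10.
Ballots ranking F above D: 25 − 10 = 15.
F wins the head-to-head 15–10.

F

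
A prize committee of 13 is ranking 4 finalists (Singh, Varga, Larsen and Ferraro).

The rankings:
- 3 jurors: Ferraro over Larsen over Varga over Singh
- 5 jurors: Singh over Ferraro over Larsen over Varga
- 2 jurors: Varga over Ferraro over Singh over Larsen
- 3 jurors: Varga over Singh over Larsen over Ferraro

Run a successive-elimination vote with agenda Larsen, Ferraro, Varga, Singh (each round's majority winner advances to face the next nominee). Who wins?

Round 1: Larsen vs Ferraro — 3–10, Ferraro advances.
Round 2: Ferraro vs Varga — 8–5, Ferraro advances.
Round 3: Ferraro vs Singh — 5–8, Singh advances.
The agenda winner is Singh.

Singh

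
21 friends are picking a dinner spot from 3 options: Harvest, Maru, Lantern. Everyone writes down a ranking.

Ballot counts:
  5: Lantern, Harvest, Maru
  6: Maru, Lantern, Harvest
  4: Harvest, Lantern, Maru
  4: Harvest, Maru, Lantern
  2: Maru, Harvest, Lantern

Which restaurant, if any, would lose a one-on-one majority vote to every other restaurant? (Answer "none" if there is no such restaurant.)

Head-to-head results (21 friends):
Harvest vs Maru: 13 to 8, Harvest.
Harvest–Lantern: Lantern 11–10.
Maru vs Lantern: Maru, 12–9.
No restaurant is winless: Harvest beats Maru; Maru beats Lantern; Lantern beats Harvest. There is no Condorcet loser.

none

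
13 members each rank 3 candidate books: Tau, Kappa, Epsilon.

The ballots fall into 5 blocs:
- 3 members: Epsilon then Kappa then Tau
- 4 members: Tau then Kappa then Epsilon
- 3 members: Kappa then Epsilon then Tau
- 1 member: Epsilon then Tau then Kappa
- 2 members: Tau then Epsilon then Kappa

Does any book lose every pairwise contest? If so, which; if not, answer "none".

none

Pairwise majorities:
Tau vs Kappa: Tau, 7–6.
Tau–Epsilon: Epsilon 7–6.
Kappa–Epsilon: Kappa 7–6.
Each book has at least one pairwise win (Tau beats Kappa; Kappa beats Epsilon; Epsilon beats Tau) — no Condorcet loser.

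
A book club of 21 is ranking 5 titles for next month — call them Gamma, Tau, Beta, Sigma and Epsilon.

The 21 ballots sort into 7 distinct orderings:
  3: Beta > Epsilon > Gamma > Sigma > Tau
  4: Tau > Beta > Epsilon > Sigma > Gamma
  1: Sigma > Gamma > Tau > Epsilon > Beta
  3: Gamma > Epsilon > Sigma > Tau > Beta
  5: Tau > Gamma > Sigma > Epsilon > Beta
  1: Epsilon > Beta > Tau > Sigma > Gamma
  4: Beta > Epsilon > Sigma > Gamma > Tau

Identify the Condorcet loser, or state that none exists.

Pairwise majorities:
Gamma vs Tau: Gamma wins 11–10.
Gamma–Beta: Beta 12–9.
Gamma vs Sigma: 3+3+5 = 11 for Gamma, 10 for Sigma — Gamma by 11–10.
Gamma vs Epsilon: 1+3+5 = 9 for Gamma, 12 for Epsilon — Epsilon by 12–9.
Tau vs Beta: Tau is ranked higher on 4+1+3+5 = 13 ballots, Beta on 8. Tau wins 13–8.
Tau vs Sigma: 10 to 11, Sigma.
Tau vs Epsilon: Tau is ranked higher on 4+1+5 = 10 ballots, Epsilon on 11. Epsilon wins 11–10.
Beta vs Sigma: Beta is ranked higher on 3+4+1+4 = 12 ballots, Sigma on 9. Beta wins 12–9.
Beta vs Epsilon: 3+4+4 = 11 for Beta, 10 for Epsilon — Beta by 11–10.
Sigma vs Epsilon: Sigma is ranked higher on 1+5 = 6 ballots, Epsilon on 15. Epsilon wins 15–6.
No book is winless: Gamma beats Tau; Tau beats Beta; Beta beats Gamma; Sigma beats Tau; Epsilon beats Gamma. There is no Condorcet loser.

none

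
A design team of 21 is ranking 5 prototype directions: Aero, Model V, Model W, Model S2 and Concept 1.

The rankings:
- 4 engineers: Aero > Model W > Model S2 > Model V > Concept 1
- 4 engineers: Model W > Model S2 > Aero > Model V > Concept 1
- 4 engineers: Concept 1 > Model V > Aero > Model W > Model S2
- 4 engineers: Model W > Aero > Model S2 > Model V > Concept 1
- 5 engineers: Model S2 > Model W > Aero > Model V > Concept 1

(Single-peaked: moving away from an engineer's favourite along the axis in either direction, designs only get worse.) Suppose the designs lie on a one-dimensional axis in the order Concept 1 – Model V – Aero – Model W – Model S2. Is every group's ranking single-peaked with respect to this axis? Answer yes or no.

Axis positions: Concept 1=1, Model V=2, Aero=3, Model W=4, Model S2=5.
Group 1 (peak Aero at position 3): ranking walks positions 3-4-5-2-1, expanding outward from the peak — single-peaked.
Group 2 (peak Model W at position 4): ranking walks positions 4-5-3-2-1, expanding outward from the peak — single-peaked.
Group 3 (peak Concept 1 at position 1): ranking walks positions 1-2-3-4-5, expanding outward from the peak — single-peaked.
Group 4 (peak Model W at position 4): ranking walks positions 4-3-5-2-1, expanding outward from the peak — single-peaked.
Group 5 (peak Model S2 at position 5): ranking walks positions 5-4-3-2-1, expanding outward from the peak — single-peaked.
Every ranking is single-peaked on this axis.

yes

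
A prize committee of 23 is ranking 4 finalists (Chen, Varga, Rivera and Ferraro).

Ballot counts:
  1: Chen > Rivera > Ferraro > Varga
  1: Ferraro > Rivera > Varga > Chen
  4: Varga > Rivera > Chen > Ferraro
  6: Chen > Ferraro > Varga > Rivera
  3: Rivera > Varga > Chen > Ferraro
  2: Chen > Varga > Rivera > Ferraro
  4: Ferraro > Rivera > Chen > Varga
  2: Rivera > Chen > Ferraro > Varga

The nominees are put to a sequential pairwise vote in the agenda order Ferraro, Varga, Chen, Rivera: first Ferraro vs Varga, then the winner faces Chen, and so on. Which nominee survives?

Rivera

Round 1: Ferraro vs Varga — 14–9, Ferraro advances.
Round 2: Ferraro vs Chen — 5–18, Chen advances.
Round 3: Chen vs Rivera — 9–14, Rivera advances.
The agenda winner is Rivera.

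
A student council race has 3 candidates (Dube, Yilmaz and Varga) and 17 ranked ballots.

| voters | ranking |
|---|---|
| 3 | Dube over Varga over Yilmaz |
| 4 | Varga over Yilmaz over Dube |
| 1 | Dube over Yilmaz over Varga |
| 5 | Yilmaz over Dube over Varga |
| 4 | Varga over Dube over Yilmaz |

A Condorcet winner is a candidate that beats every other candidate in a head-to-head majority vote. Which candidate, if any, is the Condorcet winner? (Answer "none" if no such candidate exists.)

Check each pair by majority over 17 ballots:
Dube vs Yilmaz: Dube preferred on 3+1+4 = 8 ballots; Yilmaz wins 9–8.
Dube vs Varga: 3+1+5 = 9 for Dube, 8 for Varga — Dube by 9–8.
Yilmaz vs Varga: 1+5 = 6 for Yilmaz, 11 for Varga — Varga by 11–6.
Every candidate loses at least once (Dube loses to Yilmaz; Yilmaz loses to Varga; Varga loses to Dube). The majority relation contains the cycle Dube > Varga > Yilmaz > Dube, so there is no Condorcet winner.

none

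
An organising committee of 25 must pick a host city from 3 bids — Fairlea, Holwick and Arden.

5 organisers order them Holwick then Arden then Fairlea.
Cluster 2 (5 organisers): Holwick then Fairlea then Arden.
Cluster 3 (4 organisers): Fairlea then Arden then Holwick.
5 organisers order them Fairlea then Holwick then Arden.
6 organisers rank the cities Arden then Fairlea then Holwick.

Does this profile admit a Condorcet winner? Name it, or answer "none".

Head-to-head results (25 organisers):
Fairlea vs Holwick: 4+5+6 = 15 for Fairlea, 10 for Holwick — Fairlea by 15–10.
Fairlea–Arden: Fairlea 14–11.
Holwick vs Arden: Holwick preferred on 5+5+5 = 15 ballots; Holwick wins 15–10.
Fairlea beats each of Holwick, Arden — Fairlea is the Condorcet winner.

Fairlea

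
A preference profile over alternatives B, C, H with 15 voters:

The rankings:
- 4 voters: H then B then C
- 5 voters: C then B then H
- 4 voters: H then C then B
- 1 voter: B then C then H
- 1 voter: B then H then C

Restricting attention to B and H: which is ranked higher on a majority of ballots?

Ballots ranking B above H: 5 + 1 + 1 = 7.
Ballots ranking H above B: 15 − 7 = 8.
H wins the head-to-head 8–7.

H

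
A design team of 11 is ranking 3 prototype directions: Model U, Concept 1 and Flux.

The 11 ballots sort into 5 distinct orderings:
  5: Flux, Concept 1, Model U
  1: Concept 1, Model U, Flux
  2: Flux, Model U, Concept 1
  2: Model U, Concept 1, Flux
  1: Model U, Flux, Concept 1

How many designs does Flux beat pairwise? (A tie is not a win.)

Flux against each rival (11 engineers):
Flux vs Model U: Flux, 7–4.
Flux–Concept 1: Flux 8–3.
Flux beats Model U, Concept 1 — 2 pairwise wins.

2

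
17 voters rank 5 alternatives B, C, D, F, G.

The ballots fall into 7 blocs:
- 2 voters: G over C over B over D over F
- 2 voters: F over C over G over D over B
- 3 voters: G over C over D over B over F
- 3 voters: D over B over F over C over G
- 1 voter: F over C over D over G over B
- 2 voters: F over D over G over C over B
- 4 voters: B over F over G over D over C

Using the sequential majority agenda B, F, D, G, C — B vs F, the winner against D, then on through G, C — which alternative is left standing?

Round 1: B vs F — 12–5, B advances.
Round 2: B vs D — 6–11, D advances.
Round 3: D vs G — 6–11, G advances.
Round 4: G vs C — 11–6, G advances.
The agenda winner is G.

G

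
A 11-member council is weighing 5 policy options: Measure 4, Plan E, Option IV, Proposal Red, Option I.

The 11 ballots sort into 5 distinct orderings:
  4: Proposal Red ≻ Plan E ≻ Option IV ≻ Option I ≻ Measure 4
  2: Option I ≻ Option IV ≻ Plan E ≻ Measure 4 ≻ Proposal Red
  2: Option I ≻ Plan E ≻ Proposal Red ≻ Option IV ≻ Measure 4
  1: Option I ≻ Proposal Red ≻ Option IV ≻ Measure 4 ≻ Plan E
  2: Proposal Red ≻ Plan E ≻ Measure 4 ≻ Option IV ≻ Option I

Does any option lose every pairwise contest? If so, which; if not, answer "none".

Pairwise majorities:
Measure 4 vs Plan E: Measure 4 preferred on 1 ballot; Plan E wins 10–1.
Measure 4–Option IV: Option IV 9–2.
Measure 4 vs Proposal Red: Measure 4 is ranked higher on 2 ballots, Proposal Red on 9. Proposal Red wins 9–2.
Measure 4 vs Option I: 2 to 9, Option I.
Plan E vs Option IV: Plan E, 8–3.
Plan E vs Proposal Red: 2+2 = 4 for Plan E, 7 for Proposal Red — Proposal Red by 7–4.
Plan E vs Option I: Plan E wins 6–5.
Option IV vs Proposal Red: 2 for Option IV, 9 for Proposal Red — Proposal Red by 9–2.
Option IV vs Option I: Option IV, 6–5.
Proposal Red vs Option I: Proposal Red is ranked higher on 4+2 = 6 ballots, Option I on 5. Proposal Red wins 6–5.
Measure 4 loses to every other option — it is the Condorcet loser.

Measure 4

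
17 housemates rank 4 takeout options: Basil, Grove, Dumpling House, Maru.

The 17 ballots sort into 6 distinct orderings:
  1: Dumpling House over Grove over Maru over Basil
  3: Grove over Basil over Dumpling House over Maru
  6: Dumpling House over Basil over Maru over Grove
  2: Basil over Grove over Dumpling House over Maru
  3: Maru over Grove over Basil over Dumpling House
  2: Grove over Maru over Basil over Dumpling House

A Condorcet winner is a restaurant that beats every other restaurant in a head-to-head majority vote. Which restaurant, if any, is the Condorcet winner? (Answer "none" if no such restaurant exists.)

Head-to-head results (17 friends):
Basil–Grove: Grove 9–8.
Basil–Dumpling House: Basil 10–7.
Basil vs Maru: Basil, 11–6.
Grove–Dumpling House: Grove 10–7.
Grove–Maru: Maru 9–8.
Dumpling House vs Maru: Dumpling House wins 12–5.
No restaurant is unbeaten: Basil loses to Grove; Grove loses to Maru; Dumpling House loses to Basil; Maru loses to Basil. In particular Basil beats Maru beats Grove beats Basil is a majority cycle — no Condorcet winner exists.

none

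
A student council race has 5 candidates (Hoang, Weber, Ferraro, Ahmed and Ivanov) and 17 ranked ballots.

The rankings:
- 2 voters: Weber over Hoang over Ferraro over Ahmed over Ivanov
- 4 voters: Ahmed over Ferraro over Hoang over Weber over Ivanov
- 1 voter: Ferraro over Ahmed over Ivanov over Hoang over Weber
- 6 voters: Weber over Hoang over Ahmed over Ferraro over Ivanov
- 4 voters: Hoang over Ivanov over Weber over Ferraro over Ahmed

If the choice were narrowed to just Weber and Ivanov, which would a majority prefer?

Weber

Ballots ranking Weber above Ivanov: 2 + 4 + 6 = 12.
Ballots ranking Ivanov above Weber: 17 − 12 = 5.
Weber wins the head-to-head 12–5.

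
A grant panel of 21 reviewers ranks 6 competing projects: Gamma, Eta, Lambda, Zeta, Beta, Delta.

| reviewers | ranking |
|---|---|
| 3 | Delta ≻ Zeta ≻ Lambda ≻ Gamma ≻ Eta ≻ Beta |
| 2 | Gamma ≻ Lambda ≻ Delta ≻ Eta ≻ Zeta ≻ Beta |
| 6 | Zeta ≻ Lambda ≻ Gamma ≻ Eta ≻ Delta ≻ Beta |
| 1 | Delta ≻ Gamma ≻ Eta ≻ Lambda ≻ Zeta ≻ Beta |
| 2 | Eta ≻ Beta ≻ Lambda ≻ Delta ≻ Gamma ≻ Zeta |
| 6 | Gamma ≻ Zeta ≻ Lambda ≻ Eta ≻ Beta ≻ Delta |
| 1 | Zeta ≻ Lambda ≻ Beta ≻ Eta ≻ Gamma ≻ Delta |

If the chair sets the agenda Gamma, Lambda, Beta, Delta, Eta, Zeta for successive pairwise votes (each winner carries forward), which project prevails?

Zeta

Round 1: Gamma vs Lambda — 9–12, Lambda advances.
Round 2: Lambda vs Beta — 19–2, Lambda advances.
Round 3: Lambda vs Delta — 17–4, Lambda advances.
Round 4: Lambda vs Eta — 18–3, Lambda advances.
Round 5: Lambda vs Zeta — 5–16, Zeta advances.
Zeta survives the agenda.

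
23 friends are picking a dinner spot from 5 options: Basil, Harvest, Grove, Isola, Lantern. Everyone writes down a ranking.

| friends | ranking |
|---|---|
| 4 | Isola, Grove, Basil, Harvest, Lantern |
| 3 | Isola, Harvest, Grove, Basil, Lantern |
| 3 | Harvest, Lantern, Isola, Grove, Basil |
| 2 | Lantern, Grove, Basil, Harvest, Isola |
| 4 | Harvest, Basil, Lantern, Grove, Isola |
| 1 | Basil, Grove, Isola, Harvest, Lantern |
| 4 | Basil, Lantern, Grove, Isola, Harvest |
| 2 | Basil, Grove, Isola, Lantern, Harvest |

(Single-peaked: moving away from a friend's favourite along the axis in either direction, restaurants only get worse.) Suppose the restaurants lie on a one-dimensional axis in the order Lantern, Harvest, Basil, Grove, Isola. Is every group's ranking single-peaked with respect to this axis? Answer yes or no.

no

Axis positions: Lantern=1, Harvest=2, Basil=3, Grove=4, Isola=5.
Group 1 (peak Isola at position 5): ranking walks positions 5-4-3-2-1, expanding outward from the peak — single-peaked.
Group 2: ranking walks positions 5-2-4-3-1; Harvest is ranked above Grove even though Grove lies between Harvest and the peak Isola on the axis — preferences dip and rise again. Not single-peaked.
Group 3: ranking walks positions 2-1-5-4-3; Isola is ranked above Basil even though Basil lies between Isola and the peak Harvest on the axis — preferences dip and rise again. Not single-peaked.
Group 4: ranking walks positions 1-4-3-2-5; Grove is ranked above Harvest even though Harvest lies between Grove and the peak Lantern on the axis — preferences dip and rise again. Not single-peaked.
Group 5 (peak Harvest at position 2): ranking walks positions 2-3-1-4-5, expanding outward from the peak — single-peaked.
Group 6 (peak Basil at position 3): ranking walks positions 3-4-5-2-1, expanding outward from the peak — single-peaked.
Group 7: ranking walks positions 3-1-4-5-2; Lantern is ranked above Harvest even though Harvest lies between Lantern and the peak Basil on the axis — preferences dip and rise again. Not single-peaked.
Group 8: ranking walks positions 3-4-5-1-2; Lantern is ranked above Harvest even though Harvest lies between Lantern and the peak Basil on the axis — preferences dip and rise again. Not single-peaked.
Group 2 violates single-peakedness, so the profile is not single-peaked on this axis.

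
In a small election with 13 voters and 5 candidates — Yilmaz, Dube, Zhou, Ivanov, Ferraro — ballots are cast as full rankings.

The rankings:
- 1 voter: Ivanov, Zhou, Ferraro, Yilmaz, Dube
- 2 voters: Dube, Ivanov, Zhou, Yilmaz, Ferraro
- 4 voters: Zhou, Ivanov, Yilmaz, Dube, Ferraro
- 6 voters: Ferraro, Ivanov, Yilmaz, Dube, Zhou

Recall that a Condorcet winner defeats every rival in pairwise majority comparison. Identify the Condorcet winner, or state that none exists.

Check each pair by majority over 13 ballots:
Yilmaz vs Dube: Yilmaz, 11–2.
Yilmaz–Zhou: Zhou 7–6.
Yilmaz vs Ivanov: 0 for Yilmaz, 13 for Ivanov — Ivanov by 13–0.
Yilmaz vs Ferraro: 6 to 7, Ferraro.
Dube vs Zhou: Dube wins 8–5.
Dube vs Ivanov: Dube preferred on 2 ballots; Ivanov wins 11–2.
Dube–Ferraro: Ferraro 7–6.
Zhou vs Ivanov: Ivanov wins 9–4.
Zhou vs Ferraro: Zhou, 7–6.
Ivanov vs Ferraro: Ivanov, 7–6.
Only Ivanov has no losses; Ivanov is the Condorcet winner.

Ivanov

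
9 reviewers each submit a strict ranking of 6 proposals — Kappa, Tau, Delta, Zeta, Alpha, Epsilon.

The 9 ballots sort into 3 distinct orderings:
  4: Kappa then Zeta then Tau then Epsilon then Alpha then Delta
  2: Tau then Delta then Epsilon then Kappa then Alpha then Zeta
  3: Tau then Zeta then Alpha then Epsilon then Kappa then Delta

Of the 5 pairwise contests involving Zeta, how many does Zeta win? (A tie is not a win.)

3

Zeta against each rival (9 reviewers):
Zeta vs Kappa: Kappa wins 6–3.
Zeta vs Tau: Tau wins 5–4.
Zeta vs Delta: 7 to 2, Zeta.
Zeta vs Alpha: Zeta preferred on 4+3 = 7 ballots; Zeta wins 7–2.
Zeta–Epsilon: Zeta 7–2.
Zeta beats Delta, Alpha, Epsilon; loses to Kappa, Tau — 3 pairwise wins.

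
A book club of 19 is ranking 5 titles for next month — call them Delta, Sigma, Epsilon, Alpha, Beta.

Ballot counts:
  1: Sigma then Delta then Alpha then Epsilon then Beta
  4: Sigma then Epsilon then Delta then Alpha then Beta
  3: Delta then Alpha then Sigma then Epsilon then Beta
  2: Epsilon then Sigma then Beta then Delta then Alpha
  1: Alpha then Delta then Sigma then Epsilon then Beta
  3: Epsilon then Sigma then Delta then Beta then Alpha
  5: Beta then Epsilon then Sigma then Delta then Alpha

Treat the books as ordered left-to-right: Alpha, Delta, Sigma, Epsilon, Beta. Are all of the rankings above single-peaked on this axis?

yes

Axis positions: Alpha=1, Delta=2, Sigma=3, Epsilon=4, Beta=5.
Bloc 1 (peak Sigma at position 3): ranking walks positions 3-2-1-4-5, expanding outward from the peak — single-peaked.
Bloc 2 (peak Sigma at position 3): ranking walks positions 3-4-2-1-5, expanding outward from the peak — single-peaked.
Bloc 3 (peak Delta at position 2): ranking walks positions 2-1-3-4-5, expanding outward from the peak — single-peaked.
Bloc 4 (peak Epsilon at position 4): ranking walks positions 4-3-5-2-1, expanding outward from the peak — single-peaked.
Bloc 5 (peak Alpha at position 1): ranking walks positions 1-2-3-4-5, expanding outward from the peak — single-peaked.
Bloc 6 (peak Epsilon at position 4): ranking walks positions 4-3-2-5-1, expanding outward from the peak — single-peaked.
Bloc 7 (peak Beta at position 5): ranking walks positions 5-4-3-2-1, expanding outward from the peak — single-peaked.
Every ranking is single-peaked on this axis.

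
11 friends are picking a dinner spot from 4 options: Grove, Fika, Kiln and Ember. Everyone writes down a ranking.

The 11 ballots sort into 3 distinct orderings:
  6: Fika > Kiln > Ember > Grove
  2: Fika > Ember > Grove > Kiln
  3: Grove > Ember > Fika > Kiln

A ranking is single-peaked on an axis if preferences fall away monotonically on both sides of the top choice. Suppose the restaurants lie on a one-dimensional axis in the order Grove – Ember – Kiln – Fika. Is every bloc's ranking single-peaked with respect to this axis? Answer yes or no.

Axis positions: Grove=1, Ember=2, Kiln=3, Fika=4.
Bloc 1 (peak Fika at position 4): ranking walks positions 4-3-2-1, expanding outward from the peak — single-peaked.
Bloc 2: ranking walks positions 4-2-1-3; Ember is ranked above Kiln even though Kiln lies between Ember and the peak Fika on the axis — preferences dip and rise again. Not single-peaked.
Bloc 3: ranking walks positions 1-2-4-3; Fika is ranked above Kiln even though Kiln lies between Fika and the peak Grove on the axis — preferences dip and rise again. Not single-peaked.
Bloc 2 violates single-peakedness, so the profile is not single-peaked on this axis.

no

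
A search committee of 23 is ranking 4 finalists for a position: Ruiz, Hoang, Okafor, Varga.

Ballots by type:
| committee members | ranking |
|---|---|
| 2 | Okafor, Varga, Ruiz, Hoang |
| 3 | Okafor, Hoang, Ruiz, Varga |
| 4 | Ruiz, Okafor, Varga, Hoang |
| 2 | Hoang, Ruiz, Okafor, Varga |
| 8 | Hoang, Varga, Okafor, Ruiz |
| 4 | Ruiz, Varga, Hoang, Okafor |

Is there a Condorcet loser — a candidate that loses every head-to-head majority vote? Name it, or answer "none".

none

Pairwise majorities:
Ruiz vs Hoang: Hoang, 13–10.
Ruiz vs Okafor: 10 to 13, Okafor.
Ruiz vs Varga: Ruiz wins 13–10.
Hoang vs Okafor: Hoang, 14–9.
Hoang vs Varga: Hoang is ranked higher on 3+2+8 = 13 ballots, Varga on 10. Hoang wins 13–10.
Okafor vs Varga: Varga wins 12–11.
Each candidate has at least one pairwise win (Ruiz beats Varga; Hoang beats Ruiz; Okafor beats Ruiz; Varga beats Okafor) — no Condorcet loser.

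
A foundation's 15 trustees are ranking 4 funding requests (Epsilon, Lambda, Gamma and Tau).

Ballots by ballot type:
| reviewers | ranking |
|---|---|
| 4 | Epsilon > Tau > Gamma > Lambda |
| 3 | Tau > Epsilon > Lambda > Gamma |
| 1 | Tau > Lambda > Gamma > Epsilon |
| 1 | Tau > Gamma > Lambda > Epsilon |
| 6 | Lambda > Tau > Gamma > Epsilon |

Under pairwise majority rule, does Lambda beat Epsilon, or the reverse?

Lambda

Ballots ranking Lambda above Epsilon: 1 + 1 + 6 = 8.
Ballots ranking Epsilon above Lambda: 15 − 8 = 7.
Lambda wins the head-to-head 8–7.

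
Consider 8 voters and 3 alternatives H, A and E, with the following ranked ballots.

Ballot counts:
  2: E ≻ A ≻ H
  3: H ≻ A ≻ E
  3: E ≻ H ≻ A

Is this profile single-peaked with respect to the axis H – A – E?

Axis positions: H=1, A=2, E=3.
Bloc 1 (peak E at position 3): ranking walks positions 3-2-1, expanding outward from the peak — single-peaked.
Bloc 2 (peak H at position 1): ranking walks positions 1-2-3, expanding outward from the peak — single-peaked.
Bloc 3: ranking walks positions 3-1-2; H is ranked above A even though A lies between H and the peak E on the axis — preferences dip and rise again. Not single-peaked.
Bloc 3 violates single-peakedness, so the profile is not single-peaked on this axis.

no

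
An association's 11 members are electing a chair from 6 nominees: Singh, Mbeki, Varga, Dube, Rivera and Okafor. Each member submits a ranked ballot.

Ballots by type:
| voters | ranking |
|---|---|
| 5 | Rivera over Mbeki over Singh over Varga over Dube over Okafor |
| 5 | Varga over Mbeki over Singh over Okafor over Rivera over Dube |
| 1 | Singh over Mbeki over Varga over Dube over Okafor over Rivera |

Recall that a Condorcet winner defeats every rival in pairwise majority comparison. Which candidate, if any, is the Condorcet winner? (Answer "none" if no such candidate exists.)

Mbeki

Head-to-head results (11 voters):
Singh vs Mbeki: Mbeki wins 10–1.
Singh vs Varga: Singh, 6–5.
Singh vs Dube: Singh wins 11–0.
Singh vs Rivera: Singh wins 6–5.
Singh vs Okafor: Singh, 11–0.
Mbeki vs Varga: Mbeki wins 6–5.
Mbeki vs Dube: Mbeki, 11–0.
Mbeki–Rivera: Mbeki 6–5.
Mbeki–Okafor: Mbeki 11–0.
Varga vs Dube: Varga, 11–0.
Varga vs Rivera: Varga wins 6–5.
Varga–Okafor: Varga 11–0.
Dube–Rivera: Rivera 10–1.
Dube vs Okafor: Dube wins 6–5.
Rivera vs Okafor: Okafor, 6–5.
Mbeki wins every pairwise contest, so Mbeki is the Condorcet winner.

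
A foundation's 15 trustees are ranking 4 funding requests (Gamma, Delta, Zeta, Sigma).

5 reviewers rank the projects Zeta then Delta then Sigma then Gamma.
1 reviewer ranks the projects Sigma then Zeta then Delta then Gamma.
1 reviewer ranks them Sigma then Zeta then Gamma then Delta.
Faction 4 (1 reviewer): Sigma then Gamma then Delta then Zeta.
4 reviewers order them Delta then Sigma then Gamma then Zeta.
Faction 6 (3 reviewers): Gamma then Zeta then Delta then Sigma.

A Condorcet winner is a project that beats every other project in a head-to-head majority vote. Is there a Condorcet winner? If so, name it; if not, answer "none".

none

Head-to-head results (15 reviewers):
Gamma vs Delta: 1+1+3 = 5 for Gamma, 10 for Delta — Delta by 10–5.
Gamma vs Zeta: Gamma is ranked higher on 1+4+3 = 8 ballots, Zeta on 7. Gamma wins 8–7.
Gamma vs Sigma: 3 for Gamma, 12 for Sigma — Sigma by 12–3.
Delta vs Zeta: 5 to 10, Zeta.
Delta vs Sigma: Delta preferred on 5+4+3 = 12 ballots; Delta wins 12–3.
Zeta vs Sigma: Zeta is ranked higher on 5+3 = 8 ballots, Sigma on 7. Zeta wins 8–7.
No project is unbeaten: Gamma loses to Delta; Delta loses to Zeta; Zeta loses to Gamma; Sigma loses to Delta. In particular Gamma beats Zeta beats Delta beats Gamma is a majority cycle — no Condorcet winner exists.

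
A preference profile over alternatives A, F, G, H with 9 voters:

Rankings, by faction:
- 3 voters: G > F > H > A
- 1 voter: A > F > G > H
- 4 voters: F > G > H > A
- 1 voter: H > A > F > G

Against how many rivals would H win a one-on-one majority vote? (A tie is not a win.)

H against each rival (9 voters):
H vs A: H is ranked higher on 3+4+1 = 8 ballots, A on 1. H wins 8–1.
H vs F: H is ranked higher on 1 ballot, F on 8. F wins 8–1.
H vs G: G, 8–1.
H beats A; loses to F, G — 1 pairwise win.

1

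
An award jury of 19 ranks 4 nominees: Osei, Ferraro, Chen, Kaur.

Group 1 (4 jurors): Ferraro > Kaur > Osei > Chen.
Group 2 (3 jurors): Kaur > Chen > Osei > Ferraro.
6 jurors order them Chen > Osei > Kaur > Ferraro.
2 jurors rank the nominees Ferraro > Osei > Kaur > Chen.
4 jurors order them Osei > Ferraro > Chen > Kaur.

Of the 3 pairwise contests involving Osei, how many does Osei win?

3

Osei against each rival (19 jurors):
Osei vs Ferraro: Osei preferred on 3+6+4 = 13 ballots; Osei wins 13–6.
Osei vs Chen: Osei wins 10–9.
Osei–Kaur: Osei 12–7.
Osei beats Ferraro, Chen, Kaur — 3 pairwise wins.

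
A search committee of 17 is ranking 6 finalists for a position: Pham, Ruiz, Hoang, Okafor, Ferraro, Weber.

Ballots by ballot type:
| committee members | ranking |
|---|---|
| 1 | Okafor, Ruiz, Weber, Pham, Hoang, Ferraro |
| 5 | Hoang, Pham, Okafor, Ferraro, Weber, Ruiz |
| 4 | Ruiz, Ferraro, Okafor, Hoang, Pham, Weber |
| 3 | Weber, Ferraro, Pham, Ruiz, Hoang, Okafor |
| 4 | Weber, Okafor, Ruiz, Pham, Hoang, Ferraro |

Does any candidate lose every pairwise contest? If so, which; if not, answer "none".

none

Head-to-head results (17 committee members):
Pham–Ruiz: Ruiz 9–8.
Pham vs Hoang: Hoang, 9–8.
Pham–Okafor: Okafor 9–8.
Pham–Ferraro: Pham 10–7.
Pham vs Weber: Pham, 9–8.
Ruiz vs Hoang: Ruiz, 12–5.
Ruiz vs Okafor: Okafor, 10–7.
Ruiz vs Ferraro: Ruiz preferred on 1+4+4 = 9 ballots; Ruiz wins 9–8.
Ruiz vs Weber: Weber wins 12–5.
Hoang–Okafor: Okafor 9–8.
Hoang–Ferraro: Hoang 10–7.
Hoang vs Weber: 5+4 = 9 for Hoang, 8 for Weber — Hoang by 9–8.
Okafor vs Ferraro: Okafor wins 10–7.
Okafor vs Weber: Okafor is ranked higher on 1+5+4 = 10 ballots, Weber on 7. Okafor wins 10–7.
Ferraro vs Weber: Ferraro, 9–8.
No candidate is winless: Pham beats Ferraro; Ruiz beats Pham; Hoang beats Pham; Okafor beats Pham; Ferraro beats Weber; Weber beats Ruiz. There is no Condorcet loser.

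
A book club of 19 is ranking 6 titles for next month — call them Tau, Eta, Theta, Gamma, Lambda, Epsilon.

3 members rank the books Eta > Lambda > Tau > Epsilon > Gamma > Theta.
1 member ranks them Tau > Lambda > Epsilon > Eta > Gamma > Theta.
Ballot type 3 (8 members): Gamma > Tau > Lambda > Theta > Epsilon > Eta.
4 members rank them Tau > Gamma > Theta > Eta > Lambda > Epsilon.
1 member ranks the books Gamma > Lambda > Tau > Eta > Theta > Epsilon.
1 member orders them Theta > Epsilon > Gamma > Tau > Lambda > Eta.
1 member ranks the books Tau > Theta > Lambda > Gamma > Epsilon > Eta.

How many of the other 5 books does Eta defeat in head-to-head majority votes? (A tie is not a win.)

0

Eta against each rival (19 members):
Eta vs Tau: Eta is ranked higher on 3 ballots, Tau on 16. Tau wins 16–3.
Eta vs Theta: 3+1+1 = 5 for Eta, 14 for Theta — Theta by 14–5.
Eta vs Gamma: Gamma, 15–4.
Eta vs Lambda: 7 to 12, Lambda.
Eta vs Epsilon: Eta preferred on 3+4+1 = 8 ballots; Epsilon wins 11–8.
Eta beats no one; loses to Tau, Theta, Gamma, Lambda, Epsilon — 0 pairwise wins.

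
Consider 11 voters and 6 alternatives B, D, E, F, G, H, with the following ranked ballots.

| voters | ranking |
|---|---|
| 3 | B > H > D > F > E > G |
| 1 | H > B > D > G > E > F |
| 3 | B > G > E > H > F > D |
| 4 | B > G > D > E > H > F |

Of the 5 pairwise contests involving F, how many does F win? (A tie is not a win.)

0

F against each rival (11 voters):
F–B: B 11–0.
F vs D: D, 8–3.
F vs E: F is ranked higher on 3 ballots, E on 8. E wins 8–3.
F vs G: G, 8–3.
F vs H: H wins 11–0.
F beats no one; loses to B, D, E, G, H — 0 pairwise wins.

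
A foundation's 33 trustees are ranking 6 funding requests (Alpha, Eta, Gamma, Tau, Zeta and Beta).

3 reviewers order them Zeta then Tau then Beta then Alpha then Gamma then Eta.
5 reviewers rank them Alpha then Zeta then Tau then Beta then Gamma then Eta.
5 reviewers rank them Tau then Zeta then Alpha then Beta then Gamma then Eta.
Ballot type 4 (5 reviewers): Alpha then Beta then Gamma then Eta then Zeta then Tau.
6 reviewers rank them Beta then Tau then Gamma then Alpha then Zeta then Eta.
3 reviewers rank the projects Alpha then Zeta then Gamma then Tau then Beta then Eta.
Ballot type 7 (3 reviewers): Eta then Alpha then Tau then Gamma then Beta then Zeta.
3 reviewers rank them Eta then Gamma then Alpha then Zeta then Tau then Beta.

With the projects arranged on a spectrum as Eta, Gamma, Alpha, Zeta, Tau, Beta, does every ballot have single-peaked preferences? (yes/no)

Axis positions: Eta=1, Gamma=2, Alpha=3, Zeta=4, Tau=5, Beta=6.
Ballot type 1 (peak Zeta at position 4): ranking walks positions 4-5-6-3-2-1, expanding outward from the peak — single-peaked.
Ballot type 2 (peak Alpha at position 3): ranking walks positions 3-4-5-6-2-1, expanding outward from the peak — single-peaked.
Ballot type 3 (peak Tau at position 5): ranking walks positions 5-4-3-6-2-1, expanding outward from the peak — single-peaked.
Ballot type 4: ranking walks positions 3-6-2-1-4-5; Beta is ranked above Zeta even though Zeta lies between Beta and the peak Alpha on the axis — preferences dip and rise again. Not single-peaked.
Ballot type 5: ranking walks positions 6-5-2-3-4-1; Gamma is ranked above Zeta even though Zeta lies between Gamma and the peak Beta on the axis — preferences dip and rise again. Not single-peaked.
Ballot type 6 (peak Alpha at position 3): ranking walks positions 3-4-2-5-6-1, expanding outward from the peak — single-peaked.
Ballot type 7: ranking walks positions 1-3-5-2-6-4; Alpha is ranked above Gamma even though Gamma lies between Alpha and the peak Eta on the axis — preferences dip and rise again. Not single-peaked.
Ballot type 8 (peak Eta at position 1): ranking walks positions 1-2-3-4-5-6, expanding outward from the peak — single-peaked.
Ballot type 4 violates single-peakedness, so the profile is not single-peaked on this axis.

no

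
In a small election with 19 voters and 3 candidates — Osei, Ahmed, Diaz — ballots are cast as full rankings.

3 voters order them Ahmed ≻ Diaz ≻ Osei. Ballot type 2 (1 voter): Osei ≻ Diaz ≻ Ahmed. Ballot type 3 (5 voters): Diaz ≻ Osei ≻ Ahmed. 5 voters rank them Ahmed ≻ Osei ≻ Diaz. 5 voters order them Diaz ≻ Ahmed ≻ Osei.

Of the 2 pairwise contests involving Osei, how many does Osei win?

Osei against each rival (19 voters):
Osei vs Ahmed: Ahmed, 13–6.
Osei vs Diaz: Diaz, 13–6.
Osei beats no one; loses to Ahmed, Diaz — 0 pairwise wins.

0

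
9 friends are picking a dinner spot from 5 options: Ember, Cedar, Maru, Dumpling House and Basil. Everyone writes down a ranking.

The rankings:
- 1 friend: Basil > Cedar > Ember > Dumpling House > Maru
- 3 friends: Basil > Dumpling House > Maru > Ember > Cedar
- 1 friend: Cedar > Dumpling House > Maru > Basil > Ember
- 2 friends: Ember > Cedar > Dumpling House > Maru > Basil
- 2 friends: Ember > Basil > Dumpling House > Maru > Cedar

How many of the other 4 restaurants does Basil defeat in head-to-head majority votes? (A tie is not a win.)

4

Basil against each rival (9 friends):
Basil vs Ember: Basil, 5–4.
Basil vs Cedar: Basil, 6–3.
Basil vs Maru: 6 to 3, Basil.
Basil vs Dumpling House: 6 to 3, Basil.
Basil beats Ember, Cedar, Maru, Dumpling House — 4 pairwise wins.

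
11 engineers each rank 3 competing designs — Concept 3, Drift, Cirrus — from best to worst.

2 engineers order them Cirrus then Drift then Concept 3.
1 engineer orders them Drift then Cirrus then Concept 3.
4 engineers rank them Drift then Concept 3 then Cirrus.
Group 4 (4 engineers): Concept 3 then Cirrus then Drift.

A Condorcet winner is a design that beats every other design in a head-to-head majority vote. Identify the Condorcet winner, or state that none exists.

none

Head-to-head results (11 engineers):
Concept 3 vs Drift: Drift, 7–4.
Concept 3 vs Cirrus: Concept 3, 8–3.
Drift vs Cirrus: Cirrus wins 6–5.
No design is unbeaten: Concept 3 loses to Drift; Drift loses to Cirrus; Cirrus loses to Concept 3. In particular Concept 3 → Cirrus → Drift → Concept 3 is a majority cycle — no Condorcet winner exists.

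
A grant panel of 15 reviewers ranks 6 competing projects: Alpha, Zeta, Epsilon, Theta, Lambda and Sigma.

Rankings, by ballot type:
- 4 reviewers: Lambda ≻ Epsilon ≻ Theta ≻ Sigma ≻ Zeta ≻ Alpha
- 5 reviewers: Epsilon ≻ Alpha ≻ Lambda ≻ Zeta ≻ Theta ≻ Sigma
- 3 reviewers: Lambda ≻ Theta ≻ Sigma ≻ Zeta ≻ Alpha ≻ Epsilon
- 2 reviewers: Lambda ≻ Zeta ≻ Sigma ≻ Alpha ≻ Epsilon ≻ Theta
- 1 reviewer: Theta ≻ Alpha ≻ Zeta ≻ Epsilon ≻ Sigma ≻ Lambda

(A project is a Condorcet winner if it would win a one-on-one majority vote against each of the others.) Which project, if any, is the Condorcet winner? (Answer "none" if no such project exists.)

Check each pair by majority over 15 ballots:
Alpha–Zeta: Zeta 9–6.
Alpha–Epsilon: Epsilon 9–6.
Alpha–Theta: Theta 8–7.
Alpha vs Lambda: Alpha preferred on 5+1 = 6 ballots; Lambda wins 9–6.
Alpha vs Sigma: Sigma, 9–6.
Zeta vs Epsilon: 6 to 9, Epsilon.
Zeta–Theta: Theta 8–7.
Zeta vs Lambda: Zeta preferred on 1 ballot; Lambda wins 14–1.
Zeta vs Sigma: Zeta is ranked higher on 5+2+1 = 8 ballots, Sigma on 7. Zeta wins 8–7.
Epsilon vs Theta: Epsilon, 11–4.
Epsilon–Lambda: Lambda 9–6.
Epsilon vs Sigma: Epsilon wins 10–5.
Theta–Lambda: Lambda 14–1.
Theta vs Sigma: Theta preferred on 4+5+3+1 = 13 ballots; Theta wins 13–2.
Lambda vs Sigma: Lambda is ranked higher on 4+5+3+2 = 14 ballots, Sigma on 1. Lambda wins 14–1.
Only Lambda has no losses; Lambda is the Condorcet winner.

Lambda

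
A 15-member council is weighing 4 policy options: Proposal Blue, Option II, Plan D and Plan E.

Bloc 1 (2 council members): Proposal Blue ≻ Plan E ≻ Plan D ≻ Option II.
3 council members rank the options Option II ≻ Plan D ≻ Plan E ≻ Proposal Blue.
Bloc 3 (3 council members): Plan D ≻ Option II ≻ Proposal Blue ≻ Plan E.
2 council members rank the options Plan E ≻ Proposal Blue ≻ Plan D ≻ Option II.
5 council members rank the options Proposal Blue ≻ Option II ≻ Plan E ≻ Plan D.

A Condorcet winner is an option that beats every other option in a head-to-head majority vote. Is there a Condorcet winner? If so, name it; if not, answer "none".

Proposal Blue

Check each pair by majority over 15 ballots:
Proposal Blue vs Option II: Proposal Blue, 9–6.
Proposal Blue–Plan D: Proposal Blue 9–6.
Proposal Blue vs Plan E: Proposal Blue wins 10–5.
Option II vs Plan D: Option II wins 8–7.
Option II vs Plan E: Option II wins 11–4.
Plan D–Plan E: Plan E 9–6.
Only Proposal Blue has no losses; Proposal Blue is the Condorcet winner.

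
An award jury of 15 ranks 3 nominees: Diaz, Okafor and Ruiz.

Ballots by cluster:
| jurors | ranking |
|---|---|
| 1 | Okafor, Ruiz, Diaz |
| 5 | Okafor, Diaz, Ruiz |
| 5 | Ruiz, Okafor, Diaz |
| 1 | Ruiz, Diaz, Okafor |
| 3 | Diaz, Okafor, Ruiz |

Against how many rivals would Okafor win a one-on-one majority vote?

Okafor against each rival (15 jurors):
Okafor vs Diaz: 1+5+5 = 11 for Okafor, 4 for Diaz — Okafor by 11–4.
Okafor vs Ruiz: Okafor wins 9–6.
Okafor beats Diaz, Ruiz — 2 pairwise wins.

2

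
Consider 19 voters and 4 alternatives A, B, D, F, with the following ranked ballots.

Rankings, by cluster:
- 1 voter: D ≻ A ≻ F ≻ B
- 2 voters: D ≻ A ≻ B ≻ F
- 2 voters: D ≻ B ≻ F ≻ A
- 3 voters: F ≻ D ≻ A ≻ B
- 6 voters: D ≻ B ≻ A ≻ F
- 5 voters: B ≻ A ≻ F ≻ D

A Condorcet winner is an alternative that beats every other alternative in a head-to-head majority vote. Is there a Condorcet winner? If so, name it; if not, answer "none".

Check each pair by majority over 19 ballots:
A vs B: A preferred on 1+2+3 = 6 ballots; B wins 13–6.
A vs D: 5 to 14, D.
A vs F: A, 14–5.
B vs D: B preferred on 5 ballots; D wins 14–5.
B vs F: B is ranked higher on 2+2+6+5 = 15 ballots, F on 4. B wins 15–4.
D–F: D 11–8.
Only D has no losses; D is the Condorcet winner.

D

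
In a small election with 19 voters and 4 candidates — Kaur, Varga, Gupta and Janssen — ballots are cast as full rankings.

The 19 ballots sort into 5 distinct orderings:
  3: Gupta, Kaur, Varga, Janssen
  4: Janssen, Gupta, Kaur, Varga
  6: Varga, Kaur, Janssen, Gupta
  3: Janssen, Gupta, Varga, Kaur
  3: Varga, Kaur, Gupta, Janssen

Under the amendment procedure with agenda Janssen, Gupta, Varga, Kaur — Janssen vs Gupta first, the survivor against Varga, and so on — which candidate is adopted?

Varga

Round 1: Janssen vs Gupta — 13–6, Janssen advances.
Round 2: Janssen vs Varga — 7–12, Varga advances.
Round 3: Varga vs Kaur — 12–7, Varga advances.
The agenda winner is Varga.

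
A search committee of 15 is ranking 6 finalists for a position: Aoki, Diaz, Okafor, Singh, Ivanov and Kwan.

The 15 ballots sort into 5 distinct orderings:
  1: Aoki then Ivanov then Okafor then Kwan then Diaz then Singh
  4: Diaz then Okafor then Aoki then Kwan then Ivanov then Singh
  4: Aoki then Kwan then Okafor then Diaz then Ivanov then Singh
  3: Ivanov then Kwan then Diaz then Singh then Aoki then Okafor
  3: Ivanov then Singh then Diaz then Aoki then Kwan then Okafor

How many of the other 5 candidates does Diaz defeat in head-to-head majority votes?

4

Diaz against each rival (15 committee members):
Diaz vs Aoki: 10 to 5, Diaz.
Diaz–Okafor: Diaz 10–5.
Diaz vs Singh: Diaz wins 12–3.
Diaz vs Ivanov: 4+4 = 8 for Diaz, 7 for Ivanov — Diaz by 8–7.
Diaz vs Kwan: Kwan wins 8–7.
Diaz beats Aoki, Okafor, Singh, Ivanov; loses to Kwan — 4 pairwise wins.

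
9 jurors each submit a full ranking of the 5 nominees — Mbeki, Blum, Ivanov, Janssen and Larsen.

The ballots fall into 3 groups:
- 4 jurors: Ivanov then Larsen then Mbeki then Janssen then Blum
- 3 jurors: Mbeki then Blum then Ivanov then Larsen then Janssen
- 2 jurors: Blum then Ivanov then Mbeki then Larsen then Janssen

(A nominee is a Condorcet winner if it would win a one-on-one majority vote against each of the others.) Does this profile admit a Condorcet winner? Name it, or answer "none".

none

Head-to-head results (9 jurors):
Mbeki vs Blum: 4+3 = 7 for Mbeki, 2 for Blum — Mbeki by 7–2.
Mbeki vs Ivanov: Mbeki is ranked higher on 3 ballots, Ivanov on 6. Ivanov wins 6–3.
Mbeki–Janssen: Mbeki 9–0.
Mbeki vs Larsen: Mbeki preferred on 3+2 = 5 ballots; Mbeki wins 5–4.
Blum vs Ivanov: 3+2 = 5 for Blum, 4 for Ivanov — Blum by 5–4.
Blum vs Janssen: Blum, 5–4.
Blum vs Larsen: Blum preferred on 3+2 = 5 ballots; Blum wins 5–4.
Ivanov vs Janssen: 9 to 0, Ivanov.
Ivanov vs Larsen: Ivanov is ranked higher on 4+3+2 = 9 ballots, Larsen on 0. Ivanov wins 9–0.
Janssen vs Larsen: 0 for Janssen, 9 for Larsen — Larsen by 9–0.
No nominee is unbeaten: Mbeki loses to Ivanov; Blum loses to Mbeki; Ivanov loses to Blum; Janssen loses to Mbeki; Larsen loses to Mbeki. In particular Mbeki → Blum → Ivanov → Mbeki is a majority cycle — no Condorcet winner exists.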